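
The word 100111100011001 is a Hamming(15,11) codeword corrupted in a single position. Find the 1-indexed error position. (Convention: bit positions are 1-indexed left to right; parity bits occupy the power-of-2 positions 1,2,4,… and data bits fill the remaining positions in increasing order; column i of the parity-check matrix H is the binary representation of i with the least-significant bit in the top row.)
Syndrome s = H · r^T (mod 2), r = 100111100011001:
  s[0] = (101010101010101)·(100111100011001) mod 2 = 1+0+0+0+1+0+1+0+0+0+1+0+0+0+1 mod 2 = 1
  s[1] = (011001100110011)·(100111100011001) mod 2 = 0+0+0+0+0+1+1+0+0+0+1+0+0+0+1 mod 2 = 0
  s[2] = (000111100001111)·(100111100011001) mod 2 = 0+0+0+1+1+1+1+0+0+0+0+1+0+0+1 mod 2 = 0
  s[3] = (000000011111111)·(100111100011001) mod 2 = 0+0+0+0+0+0+0+0+0+0+1+1+0+0+1 mod 2 = 1
Syndrome = 1001
Column i of H is the binary representation of i, so the syndrome is the binary index of the flipped bit.
Read s = 1001 with s[0] as LSB: 1·2^0 + 0·2^1 + 0·2^2 + 1·2^3 = 9.
Error is at bit position 9.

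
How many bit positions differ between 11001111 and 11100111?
XOR = 00101000, count of 1s = 2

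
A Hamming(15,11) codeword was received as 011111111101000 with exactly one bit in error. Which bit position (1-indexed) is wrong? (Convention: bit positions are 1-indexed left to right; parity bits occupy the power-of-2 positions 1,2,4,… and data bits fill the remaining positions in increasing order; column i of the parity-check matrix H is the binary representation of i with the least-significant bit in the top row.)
Syndrome s = H · r^T (mod 2), r = 011111111101000:
  s[0] = (101010101010101)·(011111111101000) mod 2 = 0+0+1+0+1+0+1+0+1+0+0+0+0+0+0 mod 2 = 0
  s[1] = (011001100110011)·(011111111101000) mod 2 = 0+1+1+0+0+1+1+0+0+1+0+0+0+0+0 mod 2 = 1
  s[2] = (000111100001111)·(011111111101000) mod 2 = 0+0+0+1+1+1+1+0+0+0+0+1+0+0+0 mod 2 = 1
  s[3] = (000000011111111)·(011111111101000) mod 2 = 0+0+0+0+0+0+0+1+1+1+0+1+0+0+0 mod 2 = 0
Syndrome = 0110
Column i of H is the binary representation of i, so the syndrome is the binary index of the flipped bit.
Read s = 0110 with s[0] as LSB: 0·2^0 + 1·2^1 + 1·2^2 + 0·2^3 = 6.
Error is at bit position 6.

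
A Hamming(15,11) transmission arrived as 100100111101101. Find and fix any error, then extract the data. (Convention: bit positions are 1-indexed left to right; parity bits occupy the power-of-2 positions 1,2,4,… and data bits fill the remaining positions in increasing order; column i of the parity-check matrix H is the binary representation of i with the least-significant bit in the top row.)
Syndrome s = H · r^T (mod 2), r = 100100111101101:
  s[0] = (101010101010101)·(100100111101101) mod 2 = 1+0+0+0+0+0+1+0+1+0+0+0+1+0+1 mod 2 = 1
  s[1] = (011001100110011)·(100100111101101) mod 2 = 0+0+0+0+0+0+1+0+0+1+0+0+0+0+1 mod 2 = 1
  s[2] = (000111100001111)·(100100111101101) mod 2 = 0+0+0+1+0+0+1+0+0+0+0+1+1+0+1 mod 2 = 1
  s[3] = (000000011111111)·(100100111101101) mod 2 = 0+0+0+0+0+0+0+1+1+1+0+1+1+0+1 mod 2 = 0
Syndrome = 1110
Column 7 of H equals this syndrome → error at bit 7 (1-indexed).
Flip bit 7: 100100111101101 → 100100011101101
Extract data bits at positions {3,5,6,7,9,10,11,12,13,14,15}: 00001101101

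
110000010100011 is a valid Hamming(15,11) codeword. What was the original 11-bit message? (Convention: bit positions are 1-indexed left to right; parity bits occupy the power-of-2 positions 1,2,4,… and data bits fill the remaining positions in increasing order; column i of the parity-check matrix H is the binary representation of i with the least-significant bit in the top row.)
Parity bits occupy power-of-2 positions; data bits are at positions {3,5,6,7,9,10,11,12,13,14,15} (1-indexed).
Extract: c[3]=0 c[5]=0 c[6]=0 c[7]=0 c[9]=0 c[10]=1 c[11]=0 c[12]=0 c[13]=0 c[14]=1 c[15]=1
Data = 00000100011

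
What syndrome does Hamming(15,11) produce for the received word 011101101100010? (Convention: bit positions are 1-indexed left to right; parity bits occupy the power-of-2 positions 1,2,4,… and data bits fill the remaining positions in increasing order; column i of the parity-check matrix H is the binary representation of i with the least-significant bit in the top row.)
Syndrome s = H · r^T (mod 2), r = 011101101100010:
  s[0] = (101010101010101)·(011101101100010) mod 2 = 0+0+1+0+0+0+1+0+1+0+0+0+0+0+0 mod 2 = 1
  s[1] = (011001100110011)·(011101101100010) mod 2 = 0+1+1+0+0+1+1+0+0+1+0+0+0+1+0 mod 2 = 0
  s[2] = (000111100001111)·(011101101100010) mod 2 = 0+0+0+1+0+1+1+0+0+0+0+0+0+1+0 mod 2 = 0
  s[3] = (000000011111111)·(011101101100010) mod 2 = 0+0+0+0+0+0+0+0+1+1+0+0+0+1+0 mod 2 = 1
Syndrome = 1001
Non-zero syndrome: error at position 9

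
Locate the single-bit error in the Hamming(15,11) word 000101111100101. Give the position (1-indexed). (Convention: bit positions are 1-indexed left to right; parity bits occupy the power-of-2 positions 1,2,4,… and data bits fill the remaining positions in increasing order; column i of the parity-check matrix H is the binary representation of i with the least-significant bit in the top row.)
Syndrome s = H · r^T (mod 2), r = 000101111100101:
  s[0] = (101010101010101)·(000101111100101) mod 2 = 0+0+0+0+0+0+1+0+1+0+0+0+1+0+1 mod 2 = 0
  s[1] = (011001100110011)·(000101111100101) mod 2 = 0+0+0+0+0+1+1+0+0+1+0+0+0+0+1 mod 2 = 0
  s[2] = (000111100001111)·(000101111100101) mod 2 = 0+0+0+1+0+1+1+0+0+0+0+0+1+0+1 mod 2 = 1
  s[3] = (000000011111111)·(000101111100101) mod 2 = 0+0+0+0+0+0+0+1+1+1+0+0+1+0+1 mod 2 = 1
Syndrome = 0011
Column i of H is the binary representation of i, so the syndrome is the binary index of the flipped bit.
Read s = 0011 with s[0] as LSB: 0·2^0 + 0·2^1 + 1·2^2 + 1·2^3 = 12.
Error is at bit position 12.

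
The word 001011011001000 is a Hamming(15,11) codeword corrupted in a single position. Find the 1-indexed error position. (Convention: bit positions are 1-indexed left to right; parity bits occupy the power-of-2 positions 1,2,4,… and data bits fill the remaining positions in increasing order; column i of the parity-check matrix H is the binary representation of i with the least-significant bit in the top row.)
Syndrome s = H · r^T (mod 2), r = 001011011001000:
  s[0] = (101010101010101)·(001011011001000) mod 2 = 0+0+1+0+1+0+0+0+1+0+0+0+0+0+0 mod 2 = 1
  s[1] = (011001100110011)·(001011011001000) mod 2 = 0+0+1+0+0+1+0+0+0+0+0+0+0+0+0 mod 2 = 0
  s[2] = (000111100001111)·(001011011001000) mod 2 = 0+0+0+0+1+1+0+0+0+0+0+1+0+0+0 mod 2 = 1
  s[3] = (000000011111111)·(001011011001000) mod 2 = 0+0+0+0+0+0+0+1+1+0+0+1+0+0+0 mod 2 = 1
Syndrome = 1011
Column i of H is the binary representation of i, so the syndrome is the binary index of the flipped bit.
Read s = 1011 with s[0] as LSB: 1·2^0 + 0·2^1 + 1·2^2 + 1·2^3 = 13.
Error is at bit position 13.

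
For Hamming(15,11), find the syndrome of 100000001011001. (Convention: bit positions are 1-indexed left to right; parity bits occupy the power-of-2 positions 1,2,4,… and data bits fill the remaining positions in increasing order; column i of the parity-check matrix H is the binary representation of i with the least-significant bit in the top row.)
Syndrome s = H · r^T (mod 2), r = 100000001011001:
  s[0] = (101010101010101)·(100000001011001) mod 2 = 1+0+0+0+0+0+0+0+1+0+1+0+0+0+1 mod 2 = 0
  s[1] = (011001100110011)·(100000001011001) mod 2 = 0+0+0+0+0+0+0+0+0+0+1+0+0+0+1 mod 2 = 0
  s[2] = (000111100001111)·(100000001011001) mod 2 = 0+0+0+0+0+0+0+0+0+0+0+1+0+0+1 mod 2 = 0
  s[3] = (000000011111111)·(100000001011001) mod 2 = 0+0+0+0+0+0+0+0+1+0+1+1+0+0+1 mod 2 = 0
Syndrome = 0000
s = 0: no error detected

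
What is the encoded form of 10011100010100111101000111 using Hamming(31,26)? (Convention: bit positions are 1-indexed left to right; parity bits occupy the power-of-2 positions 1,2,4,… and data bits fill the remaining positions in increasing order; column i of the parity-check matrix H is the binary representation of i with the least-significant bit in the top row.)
Codeword c = d · G (mod 2), d = 10011100010100111101000111:
  c[0] = d·G[:,0] = (10011100010100111101000111)·(11011010101101010101010101) mod 2 = 1+0+0+1+1+0+0+0+0+0+0+1+0+0+0+1+0+1+0+1+0+0+0+1+0+1 mod 2 = 1
  c[1] = d·G[:,1] = (10011100010100111101000111)·(10110110011011001100110011) mod 2 = 1+0+0+1+0+1+0+0+0+1+0+0+0+0+0+0+1+1+0+0+0+0+0+0+1+1 mod 2 = 0
  c[2] = d·G[:,2] = (10011100010100111101000111)·(10000000000000000000000000) mod 2 = 1+0+0+0+0+0+0+0+0+0+0+0+0+0+0+0+0+0+0+0+0+0+0+0+0+0 mod 2 = 1
  c[3] = d·G[:,3] = (10011100010100111101000111)·(01110001111000111100001111) mod 2 = 0+0+0+1+0+0+0+0+0+1+0+0+0+0+1+1+1+1+0+0+0+0+0+1+1+1 mod 2 = 1
  c[4] = d·G[:,4] = (10011100010100111101000111)·(01000000000000000000000000) mod 2 = 0+0+0+0+0+0+0+0+0+0+0+0+0+0+0+0+0+0+0+0+0+0+0+0+0+0 mod 2 = 0
  c[5] = d·G[:,5] = (10011100010100111101000111)·(00100000000000000000000000) mod 2 = 0+0+0+0+0+0+0+0+0+0+0+0+0+0+0+0+0+0+0+0+0+0+0+0+0+0 mod 2 = 0
  c[6] = d·G[:,6] = (10011100010100111101000111)·(00010000000000000000000000) mod 2 = 0+0+0+1+0+0+0+0+0+0+0+0+0+0+0+0+0+0+0+0+0+0+0+0+0+0 mod 2 = 1
  c[7] = d·G[:,7] = (10011100010100111101000111)·(00001111111000000011111111) mod 2 = 0+0+0+0+1+1+0+0+0+1+0+0+0+0+0+0+0+0+0+1+0+0+0+1+1+1 mod 2 = 1
  c[8] = d·G[:,8] = (10011100010100111101000111)·(00001000000000000000000000) mod 2 = 0+0+0+0+1+0+0+0+0+0+0+0+0+0+0+0+0+0+0+0+0+0+0+0+0+0 mod 2 = 1
  c[9] = d·G[:,9] = (10011100010100111101000111)·(00000100000000000000000000) mod 2 = 0+0+0+0+0+1+0+0+0+0+0+0+0+0+0+0+0+0+0+0+0+0+0+0+0+0 mod 2 = 1
  c[10] = d·G[:,10] = (10011100010100111101000111)·(00000010000000000000000000) mod 2 = 0+0+0+0+0+0+0+0+0+0+0+0+0+0+0+0+0+0+0+0+0+0+0+0+0+0 mod 2 = 0
  c[11] = d·G[:,11] = (10011100010100111101000111)·(00000001000000000000000000) mod 2 = 0+0+0+0+0+0+0+0+0+0+0+0+0+0+0+0+0+0+0+0+0+0+0+0+0+0 mod 2 = 0
  c[12] = d·G[:,12] = (10011100010100111101000111)·(00000000100000000000000000) mod 2 = 0+0+0+0+0+0+0+0+0+0+0+0+0+0+0+0+0+0+0+0+0+0+0+0+0+0 mod 2 = 0
  c[13] = d·G[:,13] = (10011100010100111101000111)·(00000000010000000000000000) mod 2 = 0+0+0+0+0+0+0+0+0+1+0+0+0+0+0+0+0+0+0+0+0+0+0+0+0+0 mod 2 = 1
  c[14] = d·G[:,14] = (10011100010100111101000111)·(00000000001000000000000000) mod 2 = 0+0+0+0+0+0+0+0+0+0+0+0+0+0+0+0+0+0+0+0+0+0+0+0+0+0 mod 2 = 0
  c[15] = d·G[:,15] = (10011100010100111101000111)·(00000000000111111111111111) mod 2 = 0+0+0+0+0+0+0+0+0+0+0+1+0+0+1+1+1+1+0+1+0+0+0+1+1+1 mod 2 = 1
  c[16] = d·G[:,16] = (10011100010100111101000111)·(00000000000100000000000000) mod 2 = 0+0+0+0+0+0+0+0+0+0+0+1+0+0+0+0+0+0+0+0+0+0+0+0+0+0 mod 2 = 1
  c[17] = d·G[:,17] = (10011100010100111101000111)·(00000000000010000000000000) mod 2 = 0+0+0+0+0+0+0+0+0+0+0+0+0+0+0+0+0+0+0+0+0+0+0+0+0+0 mod 2 = 0
  c[18] = d·G[:,18] = (10011100010100111101000111)·(00000000000001000000000000) mod 2 = 0+0+0+0+0+0+0+0+0+0+0+0+0+0+0+0+0+0+0+0+0+0+0+0+0+0 mod 2 = 0
  c[19] = d·G[:,19] = (10011100010100111101000111)·(00000000000000100000000000) mod 2 = 0+0+0+0+0+0+0+0+0+0+0+0+0+0+1+0+0+0+0+0+0+0+0+0+0+0 mod 2 = 1
  c[20] = d·G[:,20] = (10011100010100111101000111)·(00000000000000010000000000) mod 2 = 0+0+0+0+0+0+0+0+0+0+0+0+0+0+0+1+0+0+0+0+0+0+0+0+0+0 mod 2 = 1
  c[21] = d·G[:,21] = (10011100010100111101000111)·(00000000000000001000000000) mod 2 = 0+0+0+0+0+0+0+0+0+0+0+0+0+0+0+0+1+0+0+0+0+0+0+0+0+0 mod 2 = 1
  c[22] = d·G[:,22] = (10011100010100111101000111)·(00000000000000000100000000) mod 2 = 0+0+0+0+0+0+0+0+0+0+0+0+0+0+0+0+0+1+0+0+0+0+0+0+0+0 mod 2 = 1
  c[23] = d·G[:,23] = (10011100010100111101000111)·(00000000000000000010000000) mod 2 = 0+0+0+0+0+0+0+0+0+0+0+0+0+0+0+0+0+0+0+0+0+0+0+0+0+0 mod 2 = 0
  c[24] = d·G[:,24] = (10011100010100111101000111)·(00000000000000000001000000) mod 2 = 0+0+0+0+0+0+0+0+0+0+0+0+0+0+0+0+0+0+0+1+0+0+0+0+0+0 mod 2 = 1
  c[25] = d·G[:,25] = (10011100010100111101000111)·(00000000000000000000100000) mod 2 = 0+0+0+0+0+0+0+0+0+0+0+0+0+0+0+0+0+0+0+0+0+0+0+0+0+0 mod 2 = 0
  c[26] = d·G[:,26] = (10011100010100111101000111)·(00000000000000000000010000) mod 2 = 0+0+0+0+0+0+0+0+0+0+0+0+0+0+0+0+0+0+0+0+0+0+0+0+0+0 mod 2 = 0
  c[27] = d·G[:,27] = (10011100010100111101000111)·(00000000000000000000001000) mod 2 = 0+0+0+0+0+0+0+0+0+0+0+0+0+0+0+0+0+0+0+0+0+0+0+0+0+0 mod 2 = 0
  c[28] = d·G[:,28] = (10011100010100111101000111)·(00000000000000000000000100) mod 2 = 0+0+0+0+0+0+0+0+0+0+0+0+0+0+0+0+0+0+0+0+0+0+0+1+0+0 mod 2 = 1
  c[29] = d·G[:,29] = (10011100010100111101000111)·(00000000000000000000000010) mod 2 = 0+0+0+0+0+0+0+0+0+0+0+0+0+0+0+0+0+0+0+0+0+0+0+0+1+0 mod 2 = 1
  c[30] = d·G[:,30] = (10011100010100111101000111)·(00000000000000000000000001) mod 2 = 0+0+0+0+0+0+0+0+0+0+0+0+0+0+0+0+0+0+0+0+0+0+0+0+0+1 mod 2 = 1
Codeword = 1011001111000101100111101000111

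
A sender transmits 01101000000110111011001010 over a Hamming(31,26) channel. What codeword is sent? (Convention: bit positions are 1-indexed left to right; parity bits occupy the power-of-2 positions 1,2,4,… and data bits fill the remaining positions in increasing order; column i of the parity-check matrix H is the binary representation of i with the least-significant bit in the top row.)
Codeword c = d · G (mod 2), d = 01101000000110111011001010:
  c[0] = d·G[:,0] = (01101000000110111011001010)·(11011010101101010101010101) mod 2 = 0+1+0+0+1+0+0+0+0+0+0+1+0+0+0+1+0+0+0+1+0+0+0+0+0+0 mod 2 = 1
  c[1] = d·G[:,1] = (01101000000110111011001010)·(10110110011011001100110011) mod 2 = 0+0+1+0+0+0+0+0+0+0+0+0+1+0+0+0+1+0+0+0+0+0+0+0+1+0 mod 2 = 0
  c[2] = d·G[:,2] = (01101000000110111011001010)·(10000000000000000000000000) mod 2 = 0+0+0+0+0+0+0+0+0+0+0+0+0+0+0+0+0+0+0+0+0+0+0+0+0+0 mod 2 = 0
  c[3] = d·G[:,3] = (01101000000110111011001010)·(01110001111000111100001111) mod 2 = 0+1+1+0+0+0+0+0+0+0+0+0+0+0+1+1+1+0+0+0+0+0+1+0+1+0 mod 2 = 1
  c[4] = d·G[:,4] = (01101000000110111011001010)·(01000000000000000000000000) mod 2 = 0+1+0+0+0+0+0+0+0+0+0+0+0+0+0+0+0+0+0+0+0+0+0+0+0+0 mod 2 = 1
  c[5] = d·G[:,5] = (01101000000110111011001010)·(00100000000000000000000000) mod 2 = 0+0+1+0+0+0+0+0+0+0+0+0+0+0+0+0+0+0+0+0+0+0+0+0+0+0 mod 2 = 1
  c[6] = d·G[:,6] = (01101000000110111011001010)·(00010000000000000000000000) mod 2 = 0+0+0+0+0+0+0+0+0+0+0+0+0+0+0+0+0+0+0+0+0+0+0+0+0+0 mod 2 = 0
  c[7] = d·G[:,7] = (01101000000110111011001010)·(00001111111000000011111111) mod 2 = 0+0+0+0+1+0+0+0+0+0+0+0+0+0+0+0+0+0+1+1+0+0+1+0+1+0 mod 2 = 1
  c[8] = d·G[:,8] = (01101000000110111011001010)·(00001000000000000000000000) mod 2 = 0+0+0+0+1+0+0+0+0+0+0+0+0+0+0+0+0+0+0+0+0+0+0+0+0+0 mod 2 = 1
  c[9] = d·G[:,9] = (01101000000110111011001010)·(00000100000000000000000000) mod 2 = 0+0+0+0+0+0+0+0+0+0+0+0+0+0+0+0+0+0+0+0+0+0+0+0+0+0 mod 2 = 0
  c[10] = d·G[:,10] = (01101000000110111011001010)·(00000010000000000000000000) mod 2 = 0+0+0+0+0+0+0+0+0+0+0+0+0+0+0+0+0+0+0+0+0+0+0+0+0+0 mod 2 = 0
  c[11] = d·G[:,11] = (01101000000110111011001010)·(00000001000000000000000000) mod 2 = 0+0+0+0+0+0+0+0+0+0+0+0+0+0+0+0+0+0+0+0+0+0+0+0+0+0 mod 2 = 0
  c[12] = d·G[:,12] = (01101000000110111011001010)·(00000000100000000000000000) mod 2 = 0+0+0+0+0+0+0+0+0+0+0+0+0+0+0+0+0+0+0+0+0+0+0+0+0+0 mod 2 = 0
  c[13] = d·G[:,13] = (01101000000110111011001010)·(00000000010000000000000000) mod 2 = 0+0+0+0+0+0+0+0+0+0+0+0+0+0+0+0+0+0+0+0+0+0+0+0+0+0 mod 2 = 0
  c[14] = d·G[:,14] = (01101000000110111011001010)·(00000000001000000000000000) mod 2 = 0+0+0+0+0+0+0+0+0+0+0+0+0+0+0+0+0+0+0+0+0+0+0+0+0+0 mod 2 = 0
  c[15] = d·G[:,15] = (01101000000110111011001010)·(00000000000111111111111111) mod 2 = 0+0+0+0+0+0+0+0+0+0+0+1+1+0+1+1+1+0+1+1+0+0+1+0+1+0 mod 2 = 1
  c[16] = d·G[:,16] = (01101000000110111011001010)·(00000000000100000000000000) mod 2 = 0+0+0+0+0+0+0+0+0+0+0+1+0+0+0+0+0+0+0+0+0+0+0+0+0+0 mod 2 = 1
  c[17] = d·G[:,17] = (01101000000110111011001010)·(00000000000010000000000000) mod 2 = 0+0+0+0+0+0+0+0+0+0+0+0+1+0+0+0+0+0+0+0+0+0+0+0+0+0 mod 2 = 1
  c[18] = d·G[:,18] = (01101000000110111011001010)·(00000000000001000000000000) mod 2 = 0+0+0+0+0+0+0+0+0+0+0+0+0+0+0+0+0+0+0+0+0+0+0+0+0+0 mod 2 = 0
  c[19] = d·G[:,19] = (01101000000110111011001010)·(00000000000000100000000000) mod 2 = 0+0+0+0+0+0+0+0+0+0+0+0+0+0+1+0+0+0+0+0+0+0+0+0+0+0 mod 2 = 1
  c[20] = d·G[:,20] = (01101000000110111011001010)·(00000000000000010000000000) mod 2 = 0+0+0+0+0+0+0+0+0+0+0+0+0+0+0+1+0+0+0+0+0+0+0+0+0+0 mod 2 = 1
  c[21] = d·G[:,21] = (01101000000110111011001010)·(00000000000000001000000000) mod 2 = 0+0+0+0+0+0+0+0+0+0+0+0+0+0+0+0+1+0+0+0+0+0+0+0+0+0 mod 2 = 1
  c[22] = d·G[:,22] = (01101000000110111011001010)·(00000000000000000100000000) mod 2 = 0+0+0+0+0+0+0+0+0+0+0+0+0+0+0+0+0+0+0+0+0+0+0+0+0+0 mod 2 = 0
  c[23] = d·G[:,23] = (01101000000110111011001010)·(00000000000000000010000000) mod 2 = 0+0+0+0+0+0+0+0+0+0+0+0+0+0+0+0+0+0+1+0+0+0+0+0+0+0 mod 2 = 1
  c[24] = d·G[:,24] = (01101000000110111011001010)·(00000000000000000001000000) mod 2 = 0+0+0+0+0+0+0+0+0+0+0+0+0+0+0+0+0+0+0+1+0+0+0+0+0+0 mod 2 = 1
  c[25] = d·G[:,25] = (01101000000110111011001010)·(00000000000000000000100000) mod 2 = 0+0+0+0+0+0+0+0+0+0+0+0+0+0+0+0+0+0+0+0+0+0+0+0+0+0 mod 2 = 0
  c[26] = d·G[:,26] = (01101000000110111011001010)·(00000000000000000000010000) mod 2 = 0+0+0+0+0+0+0+0+0+0+0+0+0+0+0+0+0+0+0+0+0+0+0+0+0+0 mod 2 = 0
  c[27] = d·G[:,27] = (01101000000110111011001010)·(00000000000000000000001000) mod 2 = 0+0+0+0+0+0+0+0+0+0+0+0+0+0+0+0+0+0+0+0+0+0+1+0+0+0 mod 2 = 1
  c[28] = d·G[:,28] = (01101000000110111011001010)·(00000000000000000000000100) mod 2 = 0+0+0+0+0+0+0+0+0+0+0+0+0+0+0+0+0+0+0+0+0+0+0+0+0+0 mod 2 = 0
  c[29] = d·G[:,29] = (01101000000110111011001010)·(00000000000000000000000010) mod 2 = 0+0+0+0+0+0+0+0+0+0+0+0+0+0+0+0+0+0+0+0+0+0+0+0+1+0 mod 2 = 1
  c[30] = d·G[:,30] = (01101000000110111011001010)·(00000000000000000000000001) mod 2 = 0+0+0+0+0+0+0+0+0+0+0+0+0+0+0+0+0+0+0+0+0+0+0+0+0+0 mod 2 = 0
Codeword = 1001110110000001110111011001010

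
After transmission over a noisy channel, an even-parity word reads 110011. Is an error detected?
Sum of received bits: 1+1+0+0+1+1 = 4; 4 mod 2 = 0. Result is 0 → no error detected.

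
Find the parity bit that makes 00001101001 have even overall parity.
Sum of data bits: 0+0+0+0+1+1+0+1+0+0+1 = 4.
4 mod 2 = 0, so parity bit = 0.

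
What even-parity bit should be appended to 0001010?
Sum of data bits: 0+0+0+1+0+1+0 = 2.
2 mod 2 = 0, so parity bit = 0.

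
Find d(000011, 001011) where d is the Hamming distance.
XOR = 001000, count of 1s = 1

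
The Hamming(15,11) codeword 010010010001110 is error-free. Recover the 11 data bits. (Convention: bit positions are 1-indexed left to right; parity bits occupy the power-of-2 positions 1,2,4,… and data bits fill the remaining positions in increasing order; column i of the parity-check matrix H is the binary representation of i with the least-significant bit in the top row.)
Parity bits occupy power-of-2 positions; data bits are at positions {3,5,6,7,9,10,11,12,13,14,15} (1-indexed).
Extract: c[3]=0 c[5]=1 c[6]=0 c[7]=0 c[9]=0 c[10]=0 c[11]=0 c[12]=1 c[13]=1 c[14]=1 c[15]=0
Data = 01000001110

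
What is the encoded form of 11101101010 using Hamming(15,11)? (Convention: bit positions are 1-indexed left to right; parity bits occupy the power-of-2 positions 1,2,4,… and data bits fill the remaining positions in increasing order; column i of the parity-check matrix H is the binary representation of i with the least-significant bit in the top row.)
Codeword c = d · G (mod 2), d = 11101101010:
  c[0] = d·G[:,0] = (11101101010)·(11011010101) mod 2 = 1+1+0+0+1+0+0+0+0+0+0 mod 2 = 1
  c[1] = d·G[:,1] = (11101101010)·(10110110011) mod 2 = 1+0+1+0+0+1+0+0+0+1+0 mod 2 = 0
  c[2] = d·G[:,2] = (11101101010)·(10000000000) mod 2 = 1+0+0+0+0+0+0+0+0+0+0 mod 2 = 1
  c[3] = d·G[:,3] = (11101101010)·(01110001111) mod 2 = 0+1+1+0+0+0+0+1+0+1+0 mod 2 = 0
  c[4] = d·G[:,4] = (11101101010)·(01000000000) mod 2 = 0+1+0+0+0+0+0+0+0+0+0 mod 2 = 1
  c[5] = d·G[:,5] = (11101101010)·(00100000000) mod 2 = 0+0+1+0+0+0+0+0+0+0+0 mod 2 = 1
  c[6] = d·G[:,6] = (11101101010)·(00010000000) mod 2 = 0+0+0+0+0+0+0+0+0+0+0 mod 2 = 0
  c[7] = d·G[:,7] = (11101101010)·(00001111111) mod 2 = 0+0+0+0+1+1+0+1+0+1+0 mod 2 = 0
  c[8] = d·G[:,8] = (11101101010)·(00001000000) mod 2 = 0+0+0+0+1+0+0+0+0+0+0 mod 2 = 1
  c[9] = d·G[:,9] = (11101101010)·(00000100000) mod 2 = 0+0+0+0+0+1+0+0+0+0+0 mod 2 = 1
  c[10] = d·G[:,10] = (11101101010)·(00000010000) mod 2 = 0+0+0+0+0+0+0+0+0+0+0 mod 2 = 0
  c[11] = d·G[:,11] = (11101101010)·(00000001000) mod 2 = 0+0+0+0+0+0+0+1+0+0+0 mod 2 = 1
  c[12] = d·G[:,12] = (11101101010)·(00000000100) mod 2 = 0+0+0+0+0+0+0+0+0+0+0 mod 2 = 0
  c[13] = d·G[:,13] = (11101101010)·(00000000010) mod 2 = 0+0+0+0+0+0+0+0+0+1+0 mod 2 = 1
  c[14] = d·G[:,14] = (11101101010)·(00000000001) mod 2 = 0+0+0+0+0+0+0+0+0+0+0 mod 2 = 0
Codeword = 101011001101010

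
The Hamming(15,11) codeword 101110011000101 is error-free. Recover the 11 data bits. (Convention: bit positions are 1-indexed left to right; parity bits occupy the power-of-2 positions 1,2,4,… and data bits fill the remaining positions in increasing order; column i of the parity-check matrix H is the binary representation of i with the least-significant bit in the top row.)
Parity bits occupy power-of-2 positions; data bits are at positions {3,5,6,7,9,10,11,12,13,14,15} (1-indexed).
Extract: c[3]=1 c[5]=1 c[6]=0 c[7]=0 c[9]=1 c[10]=0 c[11]=0 c[12]=0 c[13]=1 c[14]=0 c[15]=1
Data = 11001000101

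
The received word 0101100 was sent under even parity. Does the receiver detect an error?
Sum of received bits: 0+1+0+1+1+0+0 = 3; 3 mod 2 = 1. Result is 1 ≠ 0 → error detected.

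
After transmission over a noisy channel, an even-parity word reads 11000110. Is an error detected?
Sum of received bits: 1+1+0+0+0+1+1+0 = 4; 4 mod 2 = 0. Result is 0 → no error detected.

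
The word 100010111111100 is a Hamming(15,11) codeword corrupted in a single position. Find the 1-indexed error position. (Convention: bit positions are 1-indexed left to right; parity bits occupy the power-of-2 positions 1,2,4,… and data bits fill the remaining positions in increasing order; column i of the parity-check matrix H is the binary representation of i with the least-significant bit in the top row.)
Syndrome s = H · r^T (mod 2), r = 100010111111100:
  s[0] = (101010101010101)·(100010111111100) mod 2 = 1+0+0+0+1+0+1+0+1+0+1+0+1+0+0 mod 2 = 0
  s[1] = (011001100110011)·(100010111111100) mod 2 = 0+0+0+0+0+0+1+0+0+1+1+0+0+0+0 mod 2 = 1
  s[2] = (000111100001111)·(100010111111100) mod 2 = 0+0+0+0+1+0+1+0+0+0+0+1+1+0+0 mod 2 = 0
  s[3] = (000000011111111)·(100010111111100) mod 2 = 0+0+0+0+0+0+0+1+1+1+1+1+1+0+0 mod 2 = 0
Syndrome = 0100
Column i of H is the binary representation of i, so the syndrome is the binary index of the flipped bit.
Read s = 0100 with s[0] as LSB: 0·2^0 + 1·2^1 + 0·2^2 + 0·2^3 = 2.
Error is at bit position 2.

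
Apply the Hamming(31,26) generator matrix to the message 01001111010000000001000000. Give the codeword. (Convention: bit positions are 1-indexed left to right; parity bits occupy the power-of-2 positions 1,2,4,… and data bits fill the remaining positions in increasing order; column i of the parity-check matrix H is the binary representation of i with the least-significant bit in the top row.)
Codeword c = d · G (mod 2), d = 01001111010000000001000000:
  c[0] = d·G[:,0] = (01001111010000000001000000)·(11011010101101010101010101) mod 2 = 0+1+0+0+1+0+1+0+0+0+0+0+0+0+0+0+0+0+0+1+0+0+0+0+0+0 mod 2 = 0
  c[1] = d·G[:,1] = (01001111010000000001000000)·(10110110011011001100110011) mod 2 = 0+0+0+0+0+1+1+0+0+1+0+0+0+0+0+0+0+0+0+0+0+0+0+0+0+0 mod 2 = 1
  c[2] = d·G[:,2] = (01001111010000000001000000)·(10000000000000000000000000) mod 2 = 0+0+0+0+0+0+0+0+0+0+0+0+0+0+0+0+0+0+0+0+0+0+0+0+0+0 mod 2 = 0
  c[3] = d·G[:,3] = (01001111010000000001000000)·(01110001111000111100001111) mod 2 = 0+1+0+0+0+0+0+1+0+1+0+0+0+0+0+0+0+0+0+0+0+0+0+0+0+0 mod 2 = 1
  c[4] = d·G[:,4] = (01001111010000000001000000)·(01000000000000000000000000) mod 2 = 0+1+0+0+0+0+0+0+0+0+0+0+0+0+0+0+0+0+0+0+0+0+0+0+0+0 mod 2 = 1
  c[5] = d·G[:,5] = (01001111010000000001000000)·(00100000000000000000000000) mod 2 = 0+0+0+0+0+0+0+0+0+0+0+0+0+0+0+0+0+0+0+0+0+0+0+0+0+0 mod 2 = 0
  c[6] = d·G[:,6] = (01001111010000000001000000)·(00010000000000000000000000) mod 2 = 0+0+0+0+0+0+0+0+0+0+0+0+0+0+0+0+0+0+0+0+0+0+0+0+0+0 mod 2 = 0
  c[7] = d·G[:,7] = (01001111010000000001000000)·(00001111111000000011111111) mod 2 = 0+0+0+0+1+1+1+1+0+1+0+0+0+0+0+0+0+0+0+1+0+0+0+0+0+0 mod 2 = 0
  c[8] = d·G[:,8] = (01001111010000000001000000)·(00001000000000000000000000) mod 2 = 0+0+0+0+1+0+0+0+0+0+0+0+0+0+0+0+0+0+0+0+0+0+0+0+0+0 mod 2 = 1
  c[9] = d·G[:,9] = (01001111010000000001000000)·(00000100000000000000000000) mod 2 = 0+0+0+0+0+1+0+0+0+0+0+0+0+0+0+0+0+0+0+0+0+0+0+0+0+0 mod 2 = 1
  c[10] = d·G[:,10] = (01001111010000000001000000)·(00000010000000000000000000) mod 2 = 0+0+0+0+0+0+1+0+0+0+0+0+0+0+0+0+0+0+0+0+0+0+0+0+0+0 mod 2 = 1
  c[11] = d·G[:,11] = (01001111010000000001000000)·(00000001000000000000000000) mod 2 = 0+0+0+0+0+0+0+1+0+0+0+0+0+0+0+0+0+0+0+0+0+0+0+0+0+0 mod 2 = 1
  c[12] = d·G[:,12] = (01001111010000000001000000)·(00000000100000000000000000) mod 2 = 0+0+0+0+0+0+0+0+0+0+0+0+0+0+0+0+0+0+0+0+0+0+0+0+0+0 mod 2 = 0
  c[13] = d·G[:,13] = (01001111010000000001000000)·(00000000010000000000000000) mod 2 = 0+0+0+0+0+0+0+0+0+1+0+0+0+0+0+0+0+0+0+0+0+0+0+0+0+0 mod 2 = 1
  c[14] = d·G[:,14] = (01001111010000000001000000)·(00000000001000000000000000) mod 2 = 0+0+0+0+0+0+0+0+0+0+0+0+0+0+0+0+0+0+0+0+0+0+0+0+0+0 mod 2 = 0
  c[15] = d·G[:,15] = (01001111010000000001000000)·(00000000000111111111111111) mod 2 = 0+0+0+0+0+0+0+0+0+0+0+0+0+0+0+0+0+0+0+1+0+0+0+0+0+0 mod 2 = 1
  c[16] = d·G[:,16] = (01001111010000000001000000)·(00000000000100000000000000) mod 2 = 0+0+0+0+0+0+0+0+0+0+0+0+0+0+0+0+0+0+0+0+0+0+0+0+0+0 mod 2 = 0
  c[17] = d·G[:,17] = (01001111010000000001000000)·(00000000000010000000000000) mod 2 = 0+0+0+0+0+0+0+0+0+0+0+0+0+0+0+0+0+0+0+0+0+0+0+0+0+0 mod 2 = 0
  c[18] = d·G[:,18] = (01001111010000000001000000)·(00000000000001000000000000) mod 2 = 0+0+0+0+0+0+0+0+0+0+0+0+0+0+0+0+0+0+0+0+0+0+0+0+0+0 mod 2 = 0
  c[19] = d·G[:,19] = (01001111010000000001000000)·(00000000000000100000000000) mod 2 = 0+0+0+0+0+0+0+0+0+0+0+0+0+0+0+0+0+0+0+0+0+0+0+0+0+0 mod 2 = 0
  c[20] = d·G[:,20] = (01001111010000000001000000)·(00000000000000010000000000) mod 2 = 0+0+0+0+0+0+0+0+0+0+0+0+0+0+0+0+0+0+0+0+0+0+0+0+0+0 mod 2 = 0
  c[21] = d·G[:,21] = (01001111010000000001000000)·(00000000000000001000000000) mod 2 = 0+0+0+0+0+0+0+0+0+0+0+0+0+0+0+0+0+0+0+0+0+0+0+0+0+0 mod 2 = 0
  c[22] = d·G[:,22] = (01001111010000000001000000)·(00000000000000000100000000) mod 2 = 0+0+0+0+0+0+0+0+0+0+0+0+0+0+0+0+0+0+0+0+0+0+0+0+0+0 mod 2 = 0
  c[23] = d·G[:,23] = (01001111010000000001000000)·(00000000000000000010000000) mod 2 = 0+0+0+0+0+0+0+0+0+0+0+0+0+0+0+0+0+0+0+0+0+0+0+0+0+0 mod 2 = 0
  c[24] = d·G[:,24] = (01001111010000000001000000)·(00000000000000000001000000) mod 2 = 0+0+0+0+0+0+0+0+0+0+0+0+0+0+0+0+0+0+0+1+0+0+0+0+0+0 mod 2 = 1
  c[25] = d·G[:,25] = (01001111010000000001000000)·(00000000000000000000100000) mod 2 = 0+0+0+0+0+0+0+0+0+0+0+0+0+0+0+0+0+0+0+0+0+0+0+0+0+0 mod 2 = 0
  c[26] = d·G[:,26] = (01001111010000000001000000)·(00000000000000000000010000) mod 2 = 0+0+0+0+0+0+0+0+0+0+0+0+0+0+0+0+0+0+0+0+0+0+0+0+0+0 mod 2 = 0
  c[27] = d·G[:,27] = (01001111010000000001000000)·(00000000000000000000001000) mod 2 = 0+0+0+0+0+0+0+0+0+0+0+0+0+0+0+0+0+0+0+0+0+0+0+0+0+0 mod 2 = 0
  c[28] = d·G[:,28] = (01001111010000000001000000)·(00000000000000000000000100) mod 2 = 0+0+0+0+0+0+0+0+0+0+0+0+0+0+0+0+0+0+0+0+0+0+0+0+0+0 mod 2 = 0
  c[29] = d·G[:,29] = (01001111010000000001000000)·(00000000000000000000000010) mod 2 = 0+0+0+0+0+0+0+0+0+0+0+0+0+0+0+0+0+0+0+0+0+0+0+0+0+0 mod 2 = 0
  c[30] = d·G[:,30] = (01001111010000000001000000)·(00000000000000000000000001) mod 2 = 0+0+0+0+0+0+0+0+0+0+0+0+0+0+0+0+0+0+0+0+0+0+0+0+0+0 mod 2 = 0
Codeword = 0101100011110101000000001000000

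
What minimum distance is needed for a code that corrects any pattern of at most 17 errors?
Correcting t errors requires d_min ≥ 2t + 1 = 2·17 + 1 = 35.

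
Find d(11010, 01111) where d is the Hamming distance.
XOR = 10101, count of 1s = 3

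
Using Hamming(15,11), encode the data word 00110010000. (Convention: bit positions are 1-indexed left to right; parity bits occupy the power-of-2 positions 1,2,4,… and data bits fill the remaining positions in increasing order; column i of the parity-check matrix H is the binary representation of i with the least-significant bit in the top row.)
Codeword c = d · G (mod 2), d = 00110010000:
  c[0] = d·G[:,0] = (00110010000)·(11011010101) mod 2 = 0+0+0+1+0+0+1+0+0+0+0 mod 2 = 0
  c[1] = d·G[:,1] = (00110010000)·(10110110011) mod 2 = 0+0+1+1+0+0+1+0+0+0+0 mod 2 = 1
  c[2] = d·G[:,2] = (00110010000)·(10000000000) mod 2 = 0+0+0+0+0+0+0+0+0+0+0 mod 2 = 0
  c[3] = d·G[:,3] = (00110010000)·(01110001111) mod 2 = 0+0+1+1+0+0+0+0+0+0+0 mod 2 = 0
  c[4] = d·G[:,4] = (00110010000)·(01000000000) mod 2 = 0+0+0+0+0+0+0+0+0+0+0 mod 2 = 0
  c[5] = d·G[:,5] = (00110010000)·(00100000000) mod 2 = 0+0+1+0+0+0+0+0+0+0+0 mod 2 = 1
  c[6] = d·G[:,6] = (00110010000)·(00010000000) mod 2 = 0+0+0+1+0+0+0+0+0+0+0 mod 2 = 1
  c[7] = d·G[:,7] = (00110010000)·(00001111111) mod 2 = 0+0+0+0+0+0+1+0+0+0+0 mod 2 = 1
  c[8] = d·G[:,8] = (00110010000)·(00001000000) mod 2 = 0+0+0+0+0+0+0+0+0+0+0 mod 2 = 0
  c[9] = d·G[:,9] = (00110010000)·(00000100000) mod 2 = 0+0+0+0+0+0+0+0+0+0+0 mod 2 = 0
  c[10] = d·G[:,10] = (00110010000)·(00000010000) mod 2 = 0+0+0+0+0+0+1+0+0+0+0 mod 2 = 1
  c[11] = d·G[:,11] = (00110010000)·(00000001000) mod 2 = 0+0+0+0+0+0+0+0+0+0+0 mod 2 = 0
  c[12] = d·G[:,12] = (00110010000)·(00000000100) mod 2 = 0+0+0+0+0+0+0+0+0+0+0 mod 2 = 0
  c[13] = d·G[:,13] = (00110010000)·(00000000010) mod 2 = 0+0+0+0+0+0+0+0+0+0+0 mod 2 = 0
  c[14] = d·G[:,14] = (00110010000)·(00000000001) mod 2 = 0+0+0+0+0+0+0+0+0+0+0 mod 2 = 0
Codeword = 010001110010000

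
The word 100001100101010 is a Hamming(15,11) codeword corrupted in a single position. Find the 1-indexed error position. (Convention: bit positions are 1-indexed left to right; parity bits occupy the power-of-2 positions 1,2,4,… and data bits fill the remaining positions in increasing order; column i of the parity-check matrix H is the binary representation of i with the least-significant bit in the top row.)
Syndrome s = H · r^T (mod 2), r = 100001100101010:
  s[0] = (101010101010101)·(100001100101010) mod 2 = 1+0+0+0+0+0+1+0+0+0+0+0+0+0+0 mod 2 = 0
  s[1] = (011001100110011)·(100001100101010) mod 2 = 0+0+0+0+0+1+1+0+0+1+0+0+0+1+0 mod 2 = 0
  s[2] = (000111100001111)·(100001100101010) mod 2 = 0+0+0+0+0+1+1+0+0+0+0+1+0+1+0 mod 2 = 0
  s[3] = (000000011111111)·(100001100101010) mod 2 = 0+0+0+0+0+0+0+0+0+1+0+1+0+1+0 mod 2 = 1
Syndrome = 0001
Column i of H is the binary representation of i, so the syndrome is the binary index of the flipped bit.
Read s = 0001 with s[0] as LSB: 0·2^0 + 0·2^1 + 0·2^2 + 1·2^3 = 8.
Error is at bit position 8.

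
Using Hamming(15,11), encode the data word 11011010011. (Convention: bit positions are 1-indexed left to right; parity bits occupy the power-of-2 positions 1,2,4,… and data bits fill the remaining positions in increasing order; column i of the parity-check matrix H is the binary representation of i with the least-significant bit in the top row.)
Codeword c = d · G (mod 2), d = 11011010011:
  c[0] = d·G[:,0] = (11011010011)·(11011010101) mod 2 = 1+1+0+1+1+0+1+0+0+0+1 mod 2 = 0
  c[1] = d·G[:,1] = (11011010011)·(10110110011) mod 2 = 1+0+0+1+0+0+1+0+0+1+1 mod 2 = 1
  c[2] = d·G[:,2] = (11011010011)·(10000000000) mod 2 = 1+0+0+0+0+0+0+0+0+0+0 mod 2 = 1
  c[3] = d·G[:,3] = (11011010011)·(01110001111) mod 2 = 0+1+0+1+0+0+0+0+0+1+1 mod 2 = 0
  c[4] = d·G[:,4] = (11011010011)·(01000000000) mod 2 = 0+1+0+0+0+0+0+0+0+0+0 mod 2 = 1
  c[5] = d·G[:,5] = (11011010011)·(00100000000) mod 2 = 0+0+0+0+0+0+0+0+0+0+0 mod 2 = 0
  c[6] = d·G[:,6] = (11011010011)·(00010000000) mod 2 = 0+0+0+1+0+0+0+0+0+0+0 mod 2 = 1
  c[7] = d·G[:,7] = (11011010011)·(00001111111) mod 2 = 0+0+0+0+1+0+1+0+0+1+1 mod 2 = 0
  c[8] = d·G[:,8] = (11011010011)·(00001000000) mod 2 = 0+0+0+0+1+0+0+0+0+0+0 mod 2 = 1
  c[9] = d·G[:,9] = (11011010011)·(00000100000) mod 2 = 0+0+0+0+0+0+0+0+0+0+0 mod 2 = 0
  c[10] = d·G[:,10] = (11011010011)·(00000010000) mod 2 = 0+0+0+0+0+0+1+0+0+0+0 mod 2 = 1
  c[11] = d·G[:,11] = (11011010011)·(00000001000) mod 2 = 0+0+0+0+0+0+0+0+0+0+0 mod 2 = 0
  c[12] = d·G[:,12] = (11011010011)·(00000000100) mod 2 = 0+0+0+0+0+0+0+0+0+0+0 mod 2 = 0
  c[13] = d·G[:,13] = (11011010011)·(00000000010) mod 2 = 0+0+0+0+0+0+0+0+0+1+0 mod 2 = 1
  c[14] = d·G[:,14] = (11011010011)·(00000000001) mod 2 = 0+0+0+0+0+0+0+0+0+0+1 mod 2 = 1
Codeword = 011010101010011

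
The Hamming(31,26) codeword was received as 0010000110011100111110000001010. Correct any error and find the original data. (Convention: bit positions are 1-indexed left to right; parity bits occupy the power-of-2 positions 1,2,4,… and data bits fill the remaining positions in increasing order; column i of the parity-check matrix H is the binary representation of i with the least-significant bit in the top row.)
Syndrome s = H · r^T (mod 2), r = 0010000110011100111110000001010:
  s[0] = (1010101010101010101010101010101)·(0010000110011100111110000001010) mod 2 = 0+0+1+0+0+0+0+0+1+0+0+0+1+0+0+0+1+0+1+0+1+0+0+0+0+0+0+0+0+0+0 mod 2 = 0
  s[1] = (0110011001100110011001100110011)·(0010000110011100111110000001010) mod 2 = 0+0+1+0+0+0+0+0+0+0+0+0+0+1+0+0+0+1+1+0+0+0+0+0+0+0+0+0+0+1+0 mod 2 = 1
  s[2] = (0001111000011110000111100001111)·(0010000110011100111110000001010) mod 2 = 0+0+0+0+0+0+0+0+0+0+0+1+1+1+0+0+0+0+0+1+1+0+0+0+0+0+0+1+0+1+0 mod 2 = 1
  s[3] = (0000000111111110000000011111111)·(0010000110011100111110000001010) mod 2 = 0+0+0+0+0+0+0+1+1+0+0+1+1+1+0+0+0+0+0+0+0+0+0+0+0+0+0+1+0+1+0 mod 2 = 1
  s[4] = (0000000000000001111111111111111)·(0010000110011100111110000001010) mod 2 = 0+0+0+0+0+0+0+0+0+0+0+0+0+0+0+0+1+1+1+1+1+0+0+0+0+0+0+1+0+1+0 mod 2 = 1
Syndrome = 01111
Column 30 of H equals this syndrome → error at bit 30 (1-indexed).
Flip bit 30: 0010000110011100111110000001010 → 0010000110011100111110000001000
Extract data bits at positions {3,5,6,7,9,10,11,12,13,14,15,17,18,19,20,21,22,23,24,25,26,27,28,29,30,31}: 10001001110111110000001000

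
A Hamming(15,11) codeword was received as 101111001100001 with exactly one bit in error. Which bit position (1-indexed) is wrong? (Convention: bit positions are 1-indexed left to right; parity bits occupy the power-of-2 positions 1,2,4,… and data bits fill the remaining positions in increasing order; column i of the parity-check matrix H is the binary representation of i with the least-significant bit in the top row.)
Syndrome s = H · r^T (mod 2), r = 101111001100001:
  s[0] = (101010101010101)·(101111001100001) mod 2 = 1+0+1+0+1+0+0+0+1+0+0+0+0+0+1 mod 2 = 1
  s[1] = (011001100110011)·(101111001100001) mod 2 = 0+0+1+0+0+1+0+0+0+1+0+0+0+0+1 mod 2 = 0
  s[2] = (000111100001111)·(101111001100001) mod 2 = 0+0+0+1+1+1+0+0+0+0+0+0+0+0+1 mod 2 = 0
  s[3] = (000000011111111)·(101111001100001) mod 2 = 0+0+0+0+0+0+0+0+1+1+0+0+0+0+1 mod 2 = 1
Syndrome = 1001
Column i of H is the binary representation of i, so the syndrome is the binary index of the flipped bit.
Read s = 1001 with s[0] as LSB: 1·2^0 + 0·2^1 + 0·2^2 + 1·2^3 = 9.
Error is at bit position 9.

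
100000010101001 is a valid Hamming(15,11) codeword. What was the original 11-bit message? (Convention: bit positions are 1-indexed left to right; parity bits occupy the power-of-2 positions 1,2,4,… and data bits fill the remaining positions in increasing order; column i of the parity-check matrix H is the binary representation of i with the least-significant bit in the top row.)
Parity bits occupy power-of-2 positions; data bits are at positions {3,5,6,7,9,10,11,12,13,14,15} (1-indexed).
Extract: c[3]=0 c[5]=0 c[6]=0 c[7]=0 c[9]=0 c[10]=1 c[11]=0 c[12]=1 c[13]=0 c[14]=0 c[15]=1
Data = 00000101001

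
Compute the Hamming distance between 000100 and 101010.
XOR = 101110, count of 1s = 4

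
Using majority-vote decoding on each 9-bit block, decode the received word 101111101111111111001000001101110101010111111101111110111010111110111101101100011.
Split into 9-bit blocks and majority-vote each:
  block 1 = 101111101: 7 ones, 2 zeros → 1
  block 2 = 111111111: 9 ones, 0 zeros → 1
  block 3 = 001000001: 2 ones, 7 zeros → 0
  block 4 = 101110101: 6 ones, 3 zeros → 1
  block 5 = 010111111: 7 ones, 2 zeros → 1
  block 6 = 101111110: 7 ones, 2 zeros → 1
  block 7 = 111010111: 7 ones, 2 zeros → 1
  block 8 = 110111101: 7 ones, 2 zeros → 1
  block 9 = 101100011: 5 ones, 4 zeros → 1
Decoded = 110111111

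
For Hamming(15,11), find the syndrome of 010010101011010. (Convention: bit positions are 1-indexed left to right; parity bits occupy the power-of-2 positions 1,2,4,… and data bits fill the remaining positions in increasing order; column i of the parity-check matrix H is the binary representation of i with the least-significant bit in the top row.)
Syndrome s = H · r^T (mod 2), r = 010010101011010:
  s[0] = (101010101010101)·(010010101011010) mod 2 = 0+0+0+0+1+0+1+0+1+0+1+0+0+0+0 mod 2 = 0
  s[1] = (011001100110011)·(010010101011010) mod 2 = 0+1+0+0+0+0+1+0+0+0+1+0+0+1+0 mod 2 = 0
  s[2] = (000111100001111)·(010010101011010) mod 2 = 0+0+0+0+1+0+1+0+0+0+0+1+0+1+0 mod 2 = 0
  s[3] = (000000011111111)·(010010101011010) mod 2 = 0+0+0+0+0+0+0+0+1+0+1+1+0+1+0 mod 2 = 0
Syndrome = 0000
s = 0: no error detected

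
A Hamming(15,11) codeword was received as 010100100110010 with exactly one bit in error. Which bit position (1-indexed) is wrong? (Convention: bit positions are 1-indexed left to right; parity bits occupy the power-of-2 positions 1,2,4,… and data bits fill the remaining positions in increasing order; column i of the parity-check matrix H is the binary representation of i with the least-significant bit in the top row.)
Syndrome s = H · r^T (mod 2), r = 010100100110010:
  s[0] = (101010101010101)·(010100100110010) mod 2 = 0+0+0+0+0+0+1+0+0+0+1+0+0+0+0 mod 2 = 0
  s[1] = (011001100110011)·(010100100110010) mod 2 = 0+1+0+0+0+0+1+0+0+1+1+0+0+1+0 mod 2 = 1
  s[2] = (000111100001111)·(010100100110010) mod 2 = 0+0+0+1+0+0+1+0+0+0+0+0+0+1+0 mod 2 = 1
  s[3] = (000000011111111)·(010100100110010) mod 2 = 0+0+0+0+0+0+0+0+0+1+1+0+0+1+0 mod 2 = 1
Syndrome = 0111
Column i of H is the binary representation of i, so the syndrome is the binary index of the flipped bit.
Read s = 0111 with s[0] as LSB: 0·2^0 + 1·2^1 + 1·2^2 + 1·2^3 = 14.
Error is at bit position 14.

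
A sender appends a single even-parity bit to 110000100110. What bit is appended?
Sum of data bits: 1+1+0+0+0+0+1+0+0+1+1+0 = 5.
5 mod 2 = 1, so parity bit = 1.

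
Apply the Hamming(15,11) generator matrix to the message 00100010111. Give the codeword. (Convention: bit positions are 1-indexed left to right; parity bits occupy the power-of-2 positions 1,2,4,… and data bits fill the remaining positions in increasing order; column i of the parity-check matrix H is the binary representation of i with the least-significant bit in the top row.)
Codeword c = d · G (mod 2), d = 00100010111:
  c[0] = d·G[:,0] = (00100010111)·(11011010101) mod 2 = 0+0+0+0+0+0+1+0+1+0+1 mod 2 = 1
  c[1] = d·G[:,1] = (00100010111)·(10110110011) mod 2 = 0+0+1+0+0+0+1+0+0+1+1 mod 2 = 0
  c[2] = d·G[:,2] = (00100010111)·(10000000000) mod 2 = 0+0+0+0+0+0+0+0+0+0+0 mod 2 = 0
  c[3] = d·G[:,3] = (00100010111)·(01110001111) mod 2 = 0+0+1+0+0+0+0+0+1+1+1 mod 2 = 0
  c[4] = d·G[:,4] = (00100010111)·(01000000000) mod 2 = 0+0+0+0+0+0+0+0+0+0+0 mod 2 = 0
  c[5] = d·G[:,5] = (00100010111)·(00100000000) mod 2 = 0+0+1+0+0+0+0+0+0+0+0 mod 2 = 1
  c[6] = d·G[:,6] = (00100010111)·(00010000000) mod 2 = 0+0+0+0+0+0+0+0+0+0+0 mod 2 = 0
  c[7] = d·G[:,7] = (00100010111)·(00001111111) mod 2 = 0+0+0+0+0+0+1+0+1+1+1 mod 2 = 0
  c[8] = d·G[:,8] = (00100010111)·(00001000000) mod 2 = 0+0+0+0+0+0+0+0+0+0+0 mod 2 = 0
  c[9] = d·G[:,9] = (00100010111)·(00000100000) mod 2 = 0+0+0+0+0+0+0+0+0+0+0 mod 2 = 0
  c[10] = d·G[:,10] = (00100010111)·(00000010000) mod 2 = 0+0+0+0+0+0+1+0+0+0+0 mod 2 = 1
  c[11] = d·G[:,11] = (00100010111)·(00000001000) mod 2 = 0+0+0+0+0+0+0+0+0+0+0 mod 2 = 0
  c[12] = d·G[:,12] = (00100010111)·(00000000100) mod 2 = 0+0+0+0+0+0+0+0+1+0+0 mod 2 = 1
  c[13] = d·G[:,13] = (00100010111)·(00000000010) mod 2 = 0+0+0+0+0+0+0+0+0+1+0 mod 2 = 1
  c[14] = d·G[:,14] = (00100010111)·(00000000001) mod 2 = 0+0+0+0+0+0+0+0+0+0+1 mod 2 = 1
Codeword = 100001000010111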